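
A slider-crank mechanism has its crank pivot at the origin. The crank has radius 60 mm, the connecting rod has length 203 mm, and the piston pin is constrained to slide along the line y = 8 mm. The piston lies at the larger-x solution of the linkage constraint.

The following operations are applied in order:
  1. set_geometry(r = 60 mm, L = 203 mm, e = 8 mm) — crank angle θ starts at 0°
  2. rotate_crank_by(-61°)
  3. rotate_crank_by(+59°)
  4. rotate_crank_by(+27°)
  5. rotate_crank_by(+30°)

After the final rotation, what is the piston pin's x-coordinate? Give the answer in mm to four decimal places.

set_geometry: r = 60 mm, L = 203 mm, e = 8 mm; θ ← 0°
rotate_crank_by(-61°): θ ← 0° -61° = -61°
rotate_crank_by(+59°): θ ← -61° +59° = -2°
rotate_crank_by(+27°): θ ← -2° +27° = 25°
rotate_crank_by(+30°): θ ← 25° +30° = 55°
crank pin P = (r cos θ, r sin θ) = (34.414586, 49.149123)
h = r sin θ − e = 49.149123 − 8 = 41.149123
x = r cos θ + √(L² − h²) = 34.414586 + √(41209.0 − 1693.2503) = 34.414586 + 198.785688 = 233.200274

233.2003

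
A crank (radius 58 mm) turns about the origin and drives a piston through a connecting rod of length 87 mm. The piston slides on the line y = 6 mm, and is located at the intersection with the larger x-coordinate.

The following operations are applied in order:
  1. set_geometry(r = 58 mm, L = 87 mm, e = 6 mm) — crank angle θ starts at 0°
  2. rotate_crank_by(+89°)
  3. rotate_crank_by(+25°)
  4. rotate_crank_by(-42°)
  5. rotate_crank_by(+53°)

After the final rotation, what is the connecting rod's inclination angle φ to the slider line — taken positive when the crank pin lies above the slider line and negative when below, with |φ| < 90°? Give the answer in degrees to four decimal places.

set_geometry: r = 58 mm, L = 87 mm, e = 6 mm; θ ← 0°
rotate_crank_by(+89°): θ ← 0° +89° = 89°
rotate_crank_by(+25°): θ ← 89° +25° = 114°
rotate_crank_by(-42°): θ ← 114° -42° = 72°
rotate_crank_by(+53°): θ ← 72° +53° = 125°
crank pin P = (r cos θ, r sin θ) = (-33.267433, 47.510819)
h = r sin θ − e = 47.510819 − 6 = 41.510819
sin φ = h / L = 41.510819 / 87 = 0.47713585
φ = arcsin(0.47713585) = 28.498506°

28.4985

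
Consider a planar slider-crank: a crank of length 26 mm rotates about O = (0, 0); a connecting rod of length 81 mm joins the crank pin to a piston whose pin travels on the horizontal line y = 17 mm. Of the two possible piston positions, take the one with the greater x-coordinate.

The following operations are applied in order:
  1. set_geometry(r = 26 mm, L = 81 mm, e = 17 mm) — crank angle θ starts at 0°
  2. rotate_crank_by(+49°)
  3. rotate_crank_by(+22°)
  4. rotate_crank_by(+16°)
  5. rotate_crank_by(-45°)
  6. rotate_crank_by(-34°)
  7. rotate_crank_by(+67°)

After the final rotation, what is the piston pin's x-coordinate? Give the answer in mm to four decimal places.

87.3219

set_geometry: r = 26 mm, L = 81 mm, e = 17 mm; θ ← 0°
rotate_crank_by(+49°): θ ← 0° +49° = 49°
rotate_crank_by(+22°): θ ← 49° +22° = 71°
rotate_crank_by(+16°): θ ← 71° +16° = 87°
rotate_crank_by(-45°): θ ← 87° -45° = 42°
rotate_crank_by(-34°): θ ← 42° -34° = 8°
rotate_crank_by(+67°): θ ← 8° +67° = 75°
crank pin P = (r cos θ, r sin θ) = (6.729295, 25.114071)
h = r sin θ − e = 25.114071 − 17 = 8.114071
x = r cos θ + √(L² − h²) = 6.729295 + √(6561.0 − 65.8382) = 6.729295 + 80.592567 = 87.321862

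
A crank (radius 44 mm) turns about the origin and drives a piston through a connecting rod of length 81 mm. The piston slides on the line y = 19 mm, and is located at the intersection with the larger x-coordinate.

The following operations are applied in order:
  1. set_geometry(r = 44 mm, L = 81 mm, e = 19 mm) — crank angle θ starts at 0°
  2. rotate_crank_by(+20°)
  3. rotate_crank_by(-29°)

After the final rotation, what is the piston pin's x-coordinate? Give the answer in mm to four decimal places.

120.2116

set_geometry: r = 44 mm, L = 81 mm, e = 19 mm; θ ← 0°
rotate_crank_by(+20°): θ ← 0° +20° = 20°
rotate_crank_by(-29°): θ ← 20° -29° = -9°
crank pin P = (r cos θ, r sin θ) = (43.458287, -6.883116)
h = r sin θ − e = -6.883116 − 19 = -25.883116
x = r cos θ + √(L² − h²) = 43.458287 + √(6561.0 − 669.9357) = 43.458287 + 76.753269 = 120.211556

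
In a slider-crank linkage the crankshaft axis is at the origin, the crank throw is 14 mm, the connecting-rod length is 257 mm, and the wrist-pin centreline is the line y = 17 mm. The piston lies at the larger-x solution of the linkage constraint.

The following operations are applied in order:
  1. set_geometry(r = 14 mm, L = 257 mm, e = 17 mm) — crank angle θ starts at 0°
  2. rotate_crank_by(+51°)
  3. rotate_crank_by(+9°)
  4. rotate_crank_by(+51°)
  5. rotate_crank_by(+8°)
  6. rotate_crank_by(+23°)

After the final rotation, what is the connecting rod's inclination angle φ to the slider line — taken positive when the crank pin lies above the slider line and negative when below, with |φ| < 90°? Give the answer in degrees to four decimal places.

-1.8687

set_geometry: r = 14 mm, L = 257 mm, e = 17 mm; θ ← 0°
rotate_crank_by(+51°): θ ← 0° +51° = 51°
rotate_crank_by(+9°): θ ← 51° +9° = 60°
rotate_crank_by(+51°): θ ← 60° +51° = 111°
rotate_crank_by(+8°): θ ← 111° +8° = 119°
rotate_crank_by(+23°): θ ← 119° +23° = 142°
crank pin P = (r cos θ, r sin θ) = (-11.032151, 8.619261)
h = r sin θ − e = 8.619261 − 17 = -8.380739
sin φ = h / L = -8.380739 / 257 = -0.03260988
φ = arcsin(-0.03260988) = -1.868740°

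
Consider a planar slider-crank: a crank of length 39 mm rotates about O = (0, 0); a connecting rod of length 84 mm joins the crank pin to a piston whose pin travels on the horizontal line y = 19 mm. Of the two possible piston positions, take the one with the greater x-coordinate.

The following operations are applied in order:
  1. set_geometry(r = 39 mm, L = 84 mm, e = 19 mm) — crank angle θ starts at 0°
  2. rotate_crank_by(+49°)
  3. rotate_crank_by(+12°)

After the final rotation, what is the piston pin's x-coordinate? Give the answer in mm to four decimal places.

101.5374

set_geometry: r = 39 mm, L = 84 mm, e = 19 mm; θ ← 0°
rotate_crank_by(+49°): θ ← 0° +49° = 49°
rotate_crank_by(+12°): θ ← 49° +12° = 61°
crank pin P = (r cos θ, r sin θ) = (18.907575, 34.110169)
h = r sin θ − e = 34.110169 − 19 = 15.110169
x = r cos θ + √(L² − h²) = 18.907575 + √(7056.0 − 228.3172) = 18.907575 + 82.629794 = 101.537369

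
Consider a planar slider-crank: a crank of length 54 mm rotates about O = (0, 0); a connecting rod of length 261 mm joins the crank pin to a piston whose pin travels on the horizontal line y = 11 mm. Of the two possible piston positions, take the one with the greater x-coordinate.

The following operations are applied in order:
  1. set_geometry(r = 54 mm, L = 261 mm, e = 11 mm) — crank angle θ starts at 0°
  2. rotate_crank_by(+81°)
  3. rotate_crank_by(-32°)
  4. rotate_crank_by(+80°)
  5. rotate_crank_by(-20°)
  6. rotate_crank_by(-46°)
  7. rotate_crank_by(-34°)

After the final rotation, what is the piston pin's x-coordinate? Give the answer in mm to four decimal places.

307.7877

set_geometry: r = 54 mm, L = 261 mm, e = 11 mm; θ ← 0°
rotate_crank_by(+81°): θ ← 0° +81° = 81°
rotate_crank_by(-32°): θ ← 81° -32° = 49°
rotate_crank_by(+80°): θ ← 49° +80° = 129°
rotate_crank_by(-20°): θ ← 129° -20° = 109°
rotate_crank_by(-46°): θ ← 109° -46° = 63°
rotate_crank_by(-34°): θ ← 63° -34° = 29°
crank pin P = (r cos θ, r sin θ) = (47.229464, 26.179719)
h = r sin θ − e = 26.179719 − 11 = 15.179719
x = r cos θ + √(L² − h²) = 47.229464 + √(68121.0 − 230.4239) = 47.229464 + 260.558201 = 307.787665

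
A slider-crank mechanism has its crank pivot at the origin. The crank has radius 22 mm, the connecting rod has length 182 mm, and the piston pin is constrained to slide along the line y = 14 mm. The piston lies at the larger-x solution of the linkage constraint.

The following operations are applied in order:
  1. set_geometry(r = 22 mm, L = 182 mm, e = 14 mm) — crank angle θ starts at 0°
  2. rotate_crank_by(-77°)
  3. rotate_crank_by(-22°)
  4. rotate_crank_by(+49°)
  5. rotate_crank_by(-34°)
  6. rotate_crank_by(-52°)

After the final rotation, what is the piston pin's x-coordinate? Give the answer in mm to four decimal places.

set_geometry: r = 22 mm, L = 182 mm, e = 14 mm; θ ← 0°
rotate_crank_by(-77°): θ ← 0° -77° = -77°
rotate_crank_by(-22°): θ ← -77° -22° = -99°
rotate_crank_by(+49°): θ ← -99° +49° = -50°
rotate_crank_by(-34°): θ ← -50° -34° = -84°
rotate_crank_by(-52°): θ ← -84° -52° = -136°
crank pin P = (r cos θ, r sin θ) = (-15.825476, -15.282484)
h = r sin θ − e = -15.282484 − 14 = -29.282484
x = r cos θ + √(L² − h²) = -15.825476 + √(33124.0 − 857.4639) = -15.825476 + 179.628884 = 163.803409

163.8034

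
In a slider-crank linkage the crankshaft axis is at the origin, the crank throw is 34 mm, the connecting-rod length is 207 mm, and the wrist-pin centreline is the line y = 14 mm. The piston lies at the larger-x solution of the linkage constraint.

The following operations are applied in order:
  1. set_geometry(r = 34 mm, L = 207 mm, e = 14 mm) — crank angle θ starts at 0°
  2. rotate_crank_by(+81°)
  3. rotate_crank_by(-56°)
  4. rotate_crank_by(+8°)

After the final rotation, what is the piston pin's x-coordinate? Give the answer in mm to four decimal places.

235.4655

set_geometry: r = 34 mm, L = 207 mm, e = 14 mm; θ ← 0°
rotate_crank_by(+81°): θ ← 0° +81° = 81°
rotate_crank_by(-56°): θ ← 81° -56° = 25°
rotate_crank_by(+8°): θ ← 25° +8° = 33°
crank pin P = (r cos θ, r sin θ) = (28.514799, 18.517727)
h = r sin θ − e = 18.517727 − 14 = 4.517727
x = r cos θ + √(L² − h²) = 28.514799 + √(42849.0 − 20.4099) = 28.514799 + 206.950695 = 235.465494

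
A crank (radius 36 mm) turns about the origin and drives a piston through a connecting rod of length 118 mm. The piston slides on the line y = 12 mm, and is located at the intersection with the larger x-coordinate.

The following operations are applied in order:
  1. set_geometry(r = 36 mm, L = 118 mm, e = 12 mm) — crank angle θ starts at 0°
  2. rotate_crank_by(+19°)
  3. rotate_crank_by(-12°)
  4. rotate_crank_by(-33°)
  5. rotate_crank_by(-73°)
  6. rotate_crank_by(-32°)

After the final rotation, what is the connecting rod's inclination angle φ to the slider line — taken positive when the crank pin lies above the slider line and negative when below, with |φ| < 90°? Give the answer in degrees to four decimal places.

set_geometry: r = 36 mm, L = 118 mm, e = 12 mm; θ ← 0°
rotate_crank_by(+19°): θ ← 0° +19° = 19°
rotate_crank_by(-12°): θ ← 19° -12° = 7°
rotate_crank_by(-33°): θ ← 7° -33° = -26°
rotate_crank_by(-73°): θ ← -26° -73° = -99°
rotate_crank_by(-32°): θ ← -99° -32° = -131°
crank pin P = (r cos θ, r sin θ) = (-23.618125, -27.169545)
h = r sin θ − e = -27.169545 − 12 = -39.169545
sin φ = h / L = -39.169545 / 118 = -0.33194530
φ = arcsin(-0.33194530) = -19.386890°

-19.3869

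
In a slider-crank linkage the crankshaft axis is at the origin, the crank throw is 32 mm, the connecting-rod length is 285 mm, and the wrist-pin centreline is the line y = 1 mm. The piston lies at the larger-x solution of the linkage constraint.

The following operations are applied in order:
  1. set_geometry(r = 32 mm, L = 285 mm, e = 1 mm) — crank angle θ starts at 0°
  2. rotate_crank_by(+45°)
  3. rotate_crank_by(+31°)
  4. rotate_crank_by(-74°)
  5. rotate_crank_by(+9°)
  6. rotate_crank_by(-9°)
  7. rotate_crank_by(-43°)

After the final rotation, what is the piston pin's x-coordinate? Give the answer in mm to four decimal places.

308.3008

set_geometry: r = 32 mm, L = 285 mm, e = 1 mm; θ ← 0°
rotate_crank_by(+45°): θ ← 0° +45° = 45°
rotate_crank_by(+31°): θ ← 45° +31° = 76°
rotate_crank_by(-74°): θ ← 76° -74° = 2°
rotate_crank_by(+9°): θ ← 2° +9° = 11°
rotate_crank_by(-9°): θ ← 11° -9° = 2°
rotate_crank_by(-43°): θ ← 2° -43° = -41°
crank pin P = (r cos θ, r sin θ) = (24.150707, -20.993889)
h = r sin θ − e = -20.993889 − 1 = -21.993889
x = r cos θ + √(L² − h²) = 24.150707 + √(81225.0 − 483.7312) = 24.150707 + 284.150082 = 308.300788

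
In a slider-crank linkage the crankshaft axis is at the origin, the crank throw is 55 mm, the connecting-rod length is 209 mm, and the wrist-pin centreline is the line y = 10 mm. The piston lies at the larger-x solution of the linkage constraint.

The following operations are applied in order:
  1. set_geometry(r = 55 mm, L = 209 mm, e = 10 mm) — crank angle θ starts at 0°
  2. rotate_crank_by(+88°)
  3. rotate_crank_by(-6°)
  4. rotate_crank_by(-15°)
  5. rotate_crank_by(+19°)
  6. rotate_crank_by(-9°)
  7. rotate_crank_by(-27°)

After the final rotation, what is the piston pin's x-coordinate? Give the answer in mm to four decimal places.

241.8685

set_geometry: r = 55 mm, L = 209 mm, e = 10 mm; θ ← 0°
rotate_crank_by(+88°): θ ← 0° +88° = 88°
rotate_crank_by(-6°): θ ← 88° -6° = 82°
rotate_crank_by(-15°): θ ← 82° -15° = 67°
rotate_crank_by(+19°): θ ← 67° +19° = 86°
rotate_crank_by(-9°): θ ← 86° -9° = 77°
rotate_crank_by(-27°): θ ← 77° -27° = 50°
crank pin P = (r cos θ, r sin θ) = (35.353319, 42.132444)
h = r sin θ − e = 42.132444 − 10 = 32.132444
x = r cos θ + √(L² − h²) = 35.353319 + √(43681.0 − 1032.4940) = 35.353319 + 206.515147 = 241.868466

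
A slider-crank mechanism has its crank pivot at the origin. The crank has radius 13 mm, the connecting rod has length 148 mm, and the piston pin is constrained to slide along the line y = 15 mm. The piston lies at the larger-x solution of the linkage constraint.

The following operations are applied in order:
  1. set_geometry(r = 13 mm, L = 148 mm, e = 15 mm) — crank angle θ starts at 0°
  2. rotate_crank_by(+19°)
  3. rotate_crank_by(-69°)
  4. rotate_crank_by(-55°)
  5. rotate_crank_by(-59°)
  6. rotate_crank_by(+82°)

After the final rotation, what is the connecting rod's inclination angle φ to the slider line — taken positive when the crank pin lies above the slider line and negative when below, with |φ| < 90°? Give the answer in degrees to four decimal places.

-10.8556

set_geometry: r = 13 mm, L = 148 mm, e = 15 mm; θ ← 0°
rotate_crank_by(+19°): θ ← 0° +19° = 19°
rotate_crank_by(-69°): θ ← 19° -69° = -50°
rotate_crank_by(-55°): θ ← -50° -55° = -105°
rotate_crank_by(-59°): θ ← -105° -59° = -164°
rotate_crank_by(+82°): θ ← -164° +82° = -82°
crank pin P = (r cos θ, r sin θ) = (1.809250, -12.873485)
h = r sin θ − e = -12.873485 − 15 = -27.873485
sin φ = h / L = -27.873485 / 148 = -0.18833436
φ = arcsin(-0.18833436) = -10.855595°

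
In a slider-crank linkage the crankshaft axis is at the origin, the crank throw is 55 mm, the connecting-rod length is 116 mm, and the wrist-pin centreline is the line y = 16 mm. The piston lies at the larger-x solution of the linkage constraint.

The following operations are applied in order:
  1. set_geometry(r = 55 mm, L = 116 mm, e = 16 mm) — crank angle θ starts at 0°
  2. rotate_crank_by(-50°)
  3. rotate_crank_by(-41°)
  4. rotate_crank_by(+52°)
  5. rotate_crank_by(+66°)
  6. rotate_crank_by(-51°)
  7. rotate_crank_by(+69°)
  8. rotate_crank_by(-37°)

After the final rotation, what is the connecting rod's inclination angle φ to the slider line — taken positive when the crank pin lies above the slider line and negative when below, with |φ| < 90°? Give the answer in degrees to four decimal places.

set_geometry: r = 55 mm, L = 116 mm, e = 16 mm; θ ← 0°
rotate_crank_by(-50°): θ ← 0° -50° = -50°
rotate_crank_by(-41°): θ ← -50° -41° = -91°
rotate_crank_by(+52°): θ ← -91° +52° = -39°
rotate_crank_by(+66°): θ ← -39° +66° = 27°
rotate_crank_by(-51°): θ ← 27° -51° = -24°
rotate_crank_by(+69°): θ ← -24° +69° = 45°
rotate_crank_by(-37°): θ ← 45° -37° = 8°
crank pin P = (r cos θ, r sin θ) = (54.464744, 7.654521)
h = r sin θ − e = 7.654521 − 16 = -8.345479
sin φ = h / L = -8.345479 / 116 = -0.07194379
φ = arcsin(-0.07194379) = -4.125640°

-4.1256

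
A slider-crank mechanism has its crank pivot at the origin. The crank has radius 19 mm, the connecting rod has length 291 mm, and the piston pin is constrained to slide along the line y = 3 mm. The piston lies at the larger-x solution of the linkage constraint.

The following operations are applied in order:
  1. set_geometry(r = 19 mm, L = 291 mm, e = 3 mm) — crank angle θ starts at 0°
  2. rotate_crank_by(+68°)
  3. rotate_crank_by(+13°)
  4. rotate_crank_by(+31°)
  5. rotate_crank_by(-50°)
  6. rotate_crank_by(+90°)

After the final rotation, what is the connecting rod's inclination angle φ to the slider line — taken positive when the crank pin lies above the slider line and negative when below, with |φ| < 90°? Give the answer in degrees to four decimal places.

set_geometry: r = 19 mm, L = 291 mm, e = 3 mm; θ ← 0°
rotate_crank_by(+68°): θ ← 0° +68° = 68°
rotate_crank_by(+13°): θ ← 68° +13° = 81°
rotate_crank_by(+31°): θ ← 81° +31° = 112°
rotate_crank_by(-50°): θ ← 112° -50° = 62°
rotate_crank_by(+90°): θ ← 62° +90° = 152°
crank pin P = (r cos θ, r sin θ) = (-16.776004, 8.919960)
h = r sin θ − e = 8.919960 − 3 = 5.919960
sin φ = h / L = 5.919960 / 291 = 0.02034350
φ = arcsin(0.02034350) = 1.165677°

1.1657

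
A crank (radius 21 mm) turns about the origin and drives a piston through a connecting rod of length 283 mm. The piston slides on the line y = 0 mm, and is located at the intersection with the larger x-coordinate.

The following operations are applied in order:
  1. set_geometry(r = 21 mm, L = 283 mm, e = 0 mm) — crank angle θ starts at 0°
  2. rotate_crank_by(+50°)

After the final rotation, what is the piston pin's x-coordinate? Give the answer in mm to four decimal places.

set_geometry: r = 21 mm, L = 283 mm, e = 0 mm; θ ← 0°
rotate_crank_by(+50°): θ ← 0° +50° = 50°
crank pin P = (r cos θ, r sin θ) = (13.498540, 16.086933)
h = r sin θ − e = 16.086933 − 0 = 16.086933
x = r cos θ + √(L² − h²) = 13.498540 + √(80089.0 − 258.7894) = 13.498540 + 282.542405 = 296.040945

296.0409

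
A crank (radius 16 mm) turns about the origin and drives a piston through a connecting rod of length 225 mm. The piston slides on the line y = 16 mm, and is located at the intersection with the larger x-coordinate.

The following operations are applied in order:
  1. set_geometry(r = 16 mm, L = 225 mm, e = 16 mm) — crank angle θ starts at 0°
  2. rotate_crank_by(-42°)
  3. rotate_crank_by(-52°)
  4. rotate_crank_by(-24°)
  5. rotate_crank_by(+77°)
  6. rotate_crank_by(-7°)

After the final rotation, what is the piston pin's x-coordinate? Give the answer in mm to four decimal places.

set_geometry: r = 16 mm, L = 225 mm, e = 16 mm; θ ← 0°
rotate_crank_by(-42°): θ ← 0° -42° = -42°
rotate_crank_by(-52°): θ ← -42° -52° = -94°
rotate_crank_by(-24°): θ ← -94° -24° = -118°
rotate_crank_by(+77°): θ ← -118° +77° = -41°
rotate_crank_by(-7°): θ ← -41° -7° = -48°
crank pin P = (r cos θ, r sin θ) = (10.706090, -11.890317)
h = r sin θ − e = -11.890317 − 16 = -27.890317
x = r cos θ + √(L² − h²) = 10.706090 + √(50625.0 − 777.8698) = 10.706090 + 223.264709 = 233.970799

233.9708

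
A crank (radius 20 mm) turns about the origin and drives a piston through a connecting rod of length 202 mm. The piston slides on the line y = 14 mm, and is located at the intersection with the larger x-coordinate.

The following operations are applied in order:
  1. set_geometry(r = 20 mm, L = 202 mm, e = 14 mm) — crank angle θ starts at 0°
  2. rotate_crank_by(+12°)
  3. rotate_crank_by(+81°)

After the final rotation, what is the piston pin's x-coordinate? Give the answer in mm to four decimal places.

200.8650

set_geometry: r = 20 mm, L = 202 mm, e = 14 mm; θ ← 0°
rotate_crank_by(+12°): θ ← 0° +12° = 12°
rotate_crank_by(+81°): θ ← 12° +81° = 93°
crank pin P = (r cos θ, r sin θ) = (-1.046719, 19.972591)
h = r sin θ − e = 19.972591 − 14 = 5.972591
x = r cos θ + √(L² − h²) = -1.046719 + √(40804.0 − 35.6718) = -1.046719 + 201.911684 = 200.864965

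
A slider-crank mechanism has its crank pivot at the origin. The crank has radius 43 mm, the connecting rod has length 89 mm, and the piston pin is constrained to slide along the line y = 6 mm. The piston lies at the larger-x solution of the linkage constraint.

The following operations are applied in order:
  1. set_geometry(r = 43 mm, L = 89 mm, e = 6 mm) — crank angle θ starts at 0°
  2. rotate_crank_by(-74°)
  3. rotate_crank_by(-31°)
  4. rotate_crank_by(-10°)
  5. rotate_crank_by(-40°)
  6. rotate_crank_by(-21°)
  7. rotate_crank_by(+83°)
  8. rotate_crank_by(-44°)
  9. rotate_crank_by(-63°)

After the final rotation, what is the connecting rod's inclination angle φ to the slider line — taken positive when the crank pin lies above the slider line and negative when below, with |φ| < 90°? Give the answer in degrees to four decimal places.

set_geometry: r = 43 mm, L = 89 mm, e = 6 mm; θ ← 0°
rotate_crank_by(-74°): θ ← 0° -74° = -74°
rotate_crank_by(-31°): θ ← -74° -31° = -105°
rotate_crank_by(-10°): θ ← -105° -10° = -115°
rotate_crank_by(-40°): θ ← -115° -40° = -155°
rotate_crank_by(-21°): θ ← -155° -21° = -176°
rotate_crank_by(+83°): θ ← -176° +83° = -93°
rotate_crank_by(-44°): θ ← -93° -44° = -137°
rotate_crank_by(-63°): θ ← -137° -63° = -200°
crank pin P = (r cos θ, r sin θ) = (-40.406783, 14.706866)
h = r sin θ − e = 14.706866 − 6 = 8.706866
sin φ = h / L = 8.706866 / 89 = 0.09782996
φ = arcsin(0.09782996) = 5.614223°

5.6142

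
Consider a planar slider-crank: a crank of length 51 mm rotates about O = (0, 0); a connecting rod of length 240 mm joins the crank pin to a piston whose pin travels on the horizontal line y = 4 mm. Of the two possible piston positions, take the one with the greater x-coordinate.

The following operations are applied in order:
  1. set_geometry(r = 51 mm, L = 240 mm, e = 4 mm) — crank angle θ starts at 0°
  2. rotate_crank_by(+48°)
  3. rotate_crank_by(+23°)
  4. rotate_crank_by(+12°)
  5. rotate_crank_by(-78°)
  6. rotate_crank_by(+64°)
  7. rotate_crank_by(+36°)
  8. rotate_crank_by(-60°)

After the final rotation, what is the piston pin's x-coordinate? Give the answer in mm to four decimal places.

set_geometry: r = 51 mm, L = 240 mm, e = 4 mm; θ ← 0°
rotate_crank_by(+48°): θ ← 0° +48° = 48°
rotate_crank_by(+23°): θ ← 48° +23° = 71°
rotate_crank_by(+12°): θ ← 71° +12° = 83°
rotate_crank_by(-78°): θ ← 83° -78° = 5°
rotate_crank_by(+64°): θ ← 5° +64° = 69°
rotate_crank_by(+36°): θ ← 69° +36° = 105°
rotate_crank_by(-60°): θ ← 105° -60° = 45°
crank pin P = (r cos θ, r sin θ) = (36.062446, 36.062446)
h = r sin θ − e = 36.062446 − 4 = 32.062446
x = r cos θ + √(L² − h²) = 36.062446 + √(57600.0 − 1028.0004) = 36.062446 + 237.848690 = 273.911136

273.9111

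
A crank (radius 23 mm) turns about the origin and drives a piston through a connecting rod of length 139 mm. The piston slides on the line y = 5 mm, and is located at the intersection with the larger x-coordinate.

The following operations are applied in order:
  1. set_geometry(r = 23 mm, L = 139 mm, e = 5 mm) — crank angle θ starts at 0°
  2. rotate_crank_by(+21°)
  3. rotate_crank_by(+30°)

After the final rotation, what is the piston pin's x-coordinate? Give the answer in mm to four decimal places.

152.8769

set_geometry: r = 23 mm, L = 139 mm, e = 5 mm; θ ← 0°
rotate_crank_by(+21°): θ ← 0° +21° = 21°
rotate_crank_by(+30°): θ ← 21° +30° = 51°
crank pin P = (r cos θ, r sin θ) = (14.474369, 17.874357)
h = r sin θ − e = 17.874357 − 5 = 12.874357
x = r cos θ + √(L² − h²) = 14.474369 + √(19321.0 − 165.7491) = 14.474369 + 138.402496 = 152.876865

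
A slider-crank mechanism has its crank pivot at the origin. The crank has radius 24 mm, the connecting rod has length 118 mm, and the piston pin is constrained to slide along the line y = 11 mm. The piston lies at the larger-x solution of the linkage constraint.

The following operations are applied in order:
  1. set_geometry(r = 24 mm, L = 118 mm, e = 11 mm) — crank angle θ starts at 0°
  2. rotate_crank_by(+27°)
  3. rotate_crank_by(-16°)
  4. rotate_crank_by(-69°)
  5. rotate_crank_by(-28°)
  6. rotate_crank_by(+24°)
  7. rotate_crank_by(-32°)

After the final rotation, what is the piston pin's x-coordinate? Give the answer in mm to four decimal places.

set_geometry: r = 24 mm, L = 118 mm, e = 11 mm; θ ← 0°
rotate_crank_by(+27°): θ ← 0° +27° = 27°
rotate_crank_by(-16°): θ ← 27° -16° = 11°
rotate_crank_by(-69°): θ ← 11° -69° = -58°
rotate_crank_by(-28°): θ ← -58° -28° = -86°
rotate_crank_by(+24°): θ ← -86° +24° = -62°
rotate_crank_by(-32°): θ ← -62° -32° = -94°
crank pin P = (r cos θ, r sin θ) = (-1.674155, -23.941537)
h = r sin θ − e = -23.941537 − 11 = -34.941537
x = r cos θ + √(L² − h²) = -1.674155 + √(13924.0 − 1220.9110) = -1.674155 + 112.707981 = 111.033826

111.0338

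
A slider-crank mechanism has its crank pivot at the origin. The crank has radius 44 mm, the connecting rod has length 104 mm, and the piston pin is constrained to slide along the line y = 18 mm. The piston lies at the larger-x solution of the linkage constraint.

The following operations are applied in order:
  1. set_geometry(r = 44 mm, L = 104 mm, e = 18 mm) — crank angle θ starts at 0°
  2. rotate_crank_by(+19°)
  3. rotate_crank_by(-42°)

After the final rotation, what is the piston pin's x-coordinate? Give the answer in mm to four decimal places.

138.3670

set_geometry: r = 44 mm, L = 104 mm, e = 18 mm; θ ← 0°
rotate_crank_by(+19°): θ ← 0° +19° = 19°
rotate_crank_by(-42°): θ ← 19° -42° = -23°
crank pin P = (r cos θ, r sin θ) = (40.502214, -17.192170)
h = r sin θ − e = -17.192170 − 18 = -35.192170
x = r cos θ + √(L² − h²) = 40.502214 + √(10816.0 − 1238.4888) = 40.502214 + 97.864760 = 138.366973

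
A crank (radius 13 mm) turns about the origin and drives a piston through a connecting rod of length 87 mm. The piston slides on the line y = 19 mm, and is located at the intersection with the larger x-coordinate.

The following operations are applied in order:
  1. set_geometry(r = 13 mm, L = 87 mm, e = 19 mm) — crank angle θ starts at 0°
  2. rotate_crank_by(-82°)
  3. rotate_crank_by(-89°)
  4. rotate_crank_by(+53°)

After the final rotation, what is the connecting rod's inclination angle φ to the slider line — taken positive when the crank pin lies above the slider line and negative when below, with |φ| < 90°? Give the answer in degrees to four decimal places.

set_geometry: r = 13 mm, L = 87 mm, e = 19 mm; θ ← 0°
rotate_crank_by(-82°): θ ← 0° -82° = -82°
rotate_crank_by(-89°): θ ← -82° -89° = -171°
rotate_crank_by(+53°): θ ← -171° +53° = -118°
crank pin P = (r cos θ, r sin θ) = (-6.103130, -11.478319)
h = r sin θ − e = -11.478319 − 19 = -30.478319
sin φ = h / L = -30.478319 / 87 = -0.35032550
φ = arcsin(-0.35032550) = -20.507226°

-20.5072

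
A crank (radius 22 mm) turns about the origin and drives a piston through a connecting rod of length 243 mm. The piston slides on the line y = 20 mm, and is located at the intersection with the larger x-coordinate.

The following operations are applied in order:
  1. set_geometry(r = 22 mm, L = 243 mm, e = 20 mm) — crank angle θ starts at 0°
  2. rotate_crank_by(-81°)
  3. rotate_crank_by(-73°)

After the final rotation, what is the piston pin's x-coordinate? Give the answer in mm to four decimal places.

set_geometry: r = 22 mm, L = 243 mm, e = 20 mm; θ ← 0°
rotate_crank_by(-81°): θ ← 0° -81° = -81°
rotate_crank_by(-73°): θ ← -81° -73° = -154°
crank pin P = (r cos θ, r sin θ) = (-19.773469, -9.644165)
h = r sin θ − e = -9.644165 − 20 = -29.644165
x = r cos θ + √(L² − h²) = -19.773469 + √(59049.0 − 878.7765) = -19.773469 + 241.185040 = 221.411571

221.4116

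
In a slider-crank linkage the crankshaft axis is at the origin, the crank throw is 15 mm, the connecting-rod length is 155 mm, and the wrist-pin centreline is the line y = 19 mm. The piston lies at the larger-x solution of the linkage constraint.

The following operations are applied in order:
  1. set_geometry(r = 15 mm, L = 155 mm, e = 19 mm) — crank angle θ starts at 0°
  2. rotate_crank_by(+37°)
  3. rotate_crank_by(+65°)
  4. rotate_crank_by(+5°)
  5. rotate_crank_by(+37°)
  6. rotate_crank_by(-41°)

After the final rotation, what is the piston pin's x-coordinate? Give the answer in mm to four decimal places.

set_geometry: r = 15 mm, L = 155 mm, e = 19 mm; θ ← 0°
rotate_crank_by(+37°): θ ← 0° +37° = 37°
rotate_crank_by(+65°): θ ← 37° +65° = 102°
rotate_crank_by(+5°): θ ← 102° +5° = 107°
rotate_crank_by(+37°): θ ← 107° +37° = 144°
rotate_crank_by(-41°): θ ← 144° -41° = 103°
crank pin P = (r cos θ, r sin θ) = (-3.374266, 14.615551)
h = r sin θ − e = 14.615551 − 19 = -4.384449
x = r cos θ + √(L² − h²) = -3.374266 + √(24025.0 − 19.2234) = -3.374266 + 154.937977 = 151.563711

151.5637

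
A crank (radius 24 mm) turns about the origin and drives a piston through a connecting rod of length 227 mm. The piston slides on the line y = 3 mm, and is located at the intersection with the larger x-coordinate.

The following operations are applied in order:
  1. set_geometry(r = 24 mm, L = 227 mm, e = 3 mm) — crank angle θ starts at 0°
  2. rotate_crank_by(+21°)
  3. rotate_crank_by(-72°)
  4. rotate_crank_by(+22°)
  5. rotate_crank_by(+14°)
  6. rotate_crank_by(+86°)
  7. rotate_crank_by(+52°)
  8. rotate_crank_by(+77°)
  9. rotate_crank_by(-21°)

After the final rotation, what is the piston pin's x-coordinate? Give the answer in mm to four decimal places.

202.9890

set_geometry: r = 24 mm, L = 227 mm, e = 3 mm; θ ← 0°
rotate_crank_by(+21°): θ ← 0° +21° = 21°
rotate_crank_by(-72°): θ ← 21° -72° = -51°
rotate_crank_by(+22°): θ ← -51° +22° = -29°
rotate_crank_by(+14°): θ ← -29° +14° = -15°
rotate_crank_by(+86°): θ ← -15° +86° = 71°
rotate_crank_by(+52°): θ ← 71° +52° = 123°
rotate_crank_by(+77°): θ ← 123° +77° = 200°
rotate_crank_by(-21°): θ ← 200° -21° = 179°
crank pin P = (r cos θ, r sin θ) = (-23.996345, 0.418858)
h = r sin θ − e = 0.418858 − 3 = -2.581142
x = r cos θ + √(L² − h²) = -23.996345 + √(51529.0 − 6.6623) = -23.996345 + 226.985325 = 202.988980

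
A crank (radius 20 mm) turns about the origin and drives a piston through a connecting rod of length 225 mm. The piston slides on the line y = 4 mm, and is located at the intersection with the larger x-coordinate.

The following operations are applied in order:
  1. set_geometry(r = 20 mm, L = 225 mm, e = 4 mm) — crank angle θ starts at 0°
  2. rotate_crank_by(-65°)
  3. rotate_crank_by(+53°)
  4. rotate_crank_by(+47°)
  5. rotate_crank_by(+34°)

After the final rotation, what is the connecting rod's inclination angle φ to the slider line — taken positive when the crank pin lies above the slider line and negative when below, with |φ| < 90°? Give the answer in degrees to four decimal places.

set_geometry: r = 20 mm, L = 225 mm, e = 4 mm; θ ← 0°
rotate_crank_by(-65°): θ ← 0° -65° = -65°
rotate_crank_by(+53°): θ ← -65° +53° = -12°
rotate_crank_by(+47°): θ ← -12° +47° = 35°
rotate_crank_by(+34°): θ ← 35° +34° = 69°
crank pin P = (r cos θ, r sin θ) = (7.167359, 18.671609)
h = r sin θ − e = 18.671609 − 4 = 14.671609
sin φ = h / L = 14.671609 / 225 = 0.06520715
φ = arcsin(0.06520715) = 3.738747°

3.7387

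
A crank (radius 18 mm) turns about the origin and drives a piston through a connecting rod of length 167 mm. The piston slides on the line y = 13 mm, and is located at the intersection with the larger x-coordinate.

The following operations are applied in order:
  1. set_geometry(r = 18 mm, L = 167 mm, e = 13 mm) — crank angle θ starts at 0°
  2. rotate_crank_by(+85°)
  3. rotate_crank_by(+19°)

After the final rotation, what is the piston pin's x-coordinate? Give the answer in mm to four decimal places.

set_geometry: r = 18 mm, L = 167 mm, e = 13 mm; θ ← 0°
rotate_crank_by(+85°): θ ← 0° +85° = 85°
rotate_crank_by(+19°): θ ← 85° +19° = 104°
crank pin P = (r cos θ, r sin θ) = (-4.354594, 17.465323)
h = r sin θ − e = 17.465323 − 13 = 4.465323
x = r cos θ + √(L² − h²) = -4.354594 + √(27889.0 − 19.9391) = -4.354594 + 166.940291 = 162.585697

162.5857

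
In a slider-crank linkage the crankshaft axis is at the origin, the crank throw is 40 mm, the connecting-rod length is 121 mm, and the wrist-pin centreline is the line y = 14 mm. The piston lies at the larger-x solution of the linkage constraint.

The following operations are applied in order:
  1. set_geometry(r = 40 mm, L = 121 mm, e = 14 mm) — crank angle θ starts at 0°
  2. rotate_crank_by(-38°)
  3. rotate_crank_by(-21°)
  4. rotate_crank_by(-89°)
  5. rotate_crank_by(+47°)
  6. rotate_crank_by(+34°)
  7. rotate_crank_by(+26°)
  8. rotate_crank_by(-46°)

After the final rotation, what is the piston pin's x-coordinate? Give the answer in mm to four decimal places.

set_geometry: r = 40 mm, L = 121 mm, e = 14 mm; θ ← 0°
rotate_crank_by(-38°): θ ← 0° -38° = -38°
rotate_crank_by(-21°): θ ← -38° -21° = -59°
rotate_crank_by(-89°): θ ← -59° -89° = -148°
rotate_crank_by(+47°): θ ← -148° +47° = -101°
rotate_crank_by(+34°): θ ← -101° +34° = -67°
rotate_crank_by(+26°): θ ← -67° +26° = -41°
rotate_crank_by(-46°): θ ← -41° -46° = -87°
crank pin P = (r cos θ, r sin θ) = (2.093438, -39.945181)
h = r sin θ − e = -39.945181 − 14 = -53.945181
x = r cos θ + √(L² − h²) = 2.093438 + √(14641.0 − 2910.0826) = 2.093438 + 108.309360 = 110.402798

110.4028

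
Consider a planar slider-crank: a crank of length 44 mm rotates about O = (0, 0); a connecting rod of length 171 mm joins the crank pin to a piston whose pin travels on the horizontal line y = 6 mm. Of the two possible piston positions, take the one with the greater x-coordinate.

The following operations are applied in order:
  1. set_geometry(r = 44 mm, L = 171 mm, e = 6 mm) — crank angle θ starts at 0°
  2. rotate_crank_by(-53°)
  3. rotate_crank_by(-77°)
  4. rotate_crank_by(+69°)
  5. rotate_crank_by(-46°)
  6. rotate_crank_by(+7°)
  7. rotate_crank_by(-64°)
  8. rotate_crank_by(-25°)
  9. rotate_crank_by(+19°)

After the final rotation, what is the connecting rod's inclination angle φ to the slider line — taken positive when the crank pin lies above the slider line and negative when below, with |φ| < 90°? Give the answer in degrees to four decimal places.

set_geometry: r = 44 mm, L = 171 mm, e = 6 mm; θ ← 0°
rotate_crank_by(-53°): θ ← 0° -53° = -53°
rotate_crank_by(-77°): θ ← -53° -77° = -130°
rotate_crank_by(+69°): θ ← -130° +69° = -61°
rotate_crank_by(-46°): θ ← -61° -46° = -107°
rotate_crank_by(+7°): θ ← -107° +7° = -100°
rotate_crank_by(-64°): θ ← -100° -64° = -164°
rotate_crank_by(-25°): θ ← -164° -25° = -189°
rotate_crank_by(+19°): θ ← -189° +19° = -170°
crank pin P = (r cos θ, r sin θ) = (-43.331541, -7.640520)
h = r sin θ − e = -7.640520 − 6 = -13.640520
sin φ = h / L = -13.640520 / 171 = -0.07976912
φ = arcsin(-0.07976912) = -4.575295°

-4.5753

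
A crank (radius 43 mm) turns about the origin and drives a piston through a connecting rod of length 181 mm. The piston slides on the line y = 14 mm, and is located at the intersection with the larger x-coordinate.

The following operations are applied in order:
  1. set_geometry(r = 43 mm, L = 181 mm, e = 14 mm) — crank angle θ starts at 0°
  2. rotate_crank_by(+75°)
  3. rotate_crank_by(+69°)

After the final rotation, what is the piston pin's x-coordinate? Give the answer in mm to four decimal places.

145.8608

set_geometry: r = 43 mm, L = 181 mm, e = 14 mm; θ ← 0°
rotate_crank_by(+75°): θ ← 0° +75° = 75°
rotate_crank_by(+69°): θ ← 75° +69° = 144°
crank pin P = (r cos θ, r sin θ) = (-34.787731, 25.274766)
h = r sin θ − e = 25.274766 − 14 = 11.274766
x = r cos θ + √(L² − h²) = -34.787731 + √(32761.0 − 127.1203) = -34.787731 + 180.648498 = 145.860767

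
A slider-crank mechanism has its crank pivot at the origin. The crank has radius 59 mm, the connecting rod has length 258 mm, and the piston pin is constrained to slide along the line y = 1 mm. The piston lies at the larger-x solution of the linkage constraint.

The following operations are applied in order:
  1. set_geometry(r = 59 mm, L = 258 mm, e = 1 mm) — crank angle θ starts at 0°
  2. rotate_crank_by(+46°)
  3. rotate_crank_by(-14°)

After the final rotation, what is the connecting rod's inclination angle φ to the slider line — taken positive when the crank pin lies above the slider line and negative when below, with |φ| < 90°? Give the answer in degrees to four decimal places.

set_geometry: r = 59 mm, L = 258 mm, e = 1 mm; θ ← 0°
rotate_crank_by(+46°): θ ← 0° +46° = 46°
rotate_crank_by(-14°): θ ← 46° -14° = 32°
crank pin P = (r cos θ, r sin θ) = (50.034838, 31.265237)
h = r sin θ − e = 31.265237 − 1 = 30.265237
sin φ = h / L = 30.265237 / 258 = 0.11730712
φ = arcsin(0.11730712) = 6.736714°

6.7367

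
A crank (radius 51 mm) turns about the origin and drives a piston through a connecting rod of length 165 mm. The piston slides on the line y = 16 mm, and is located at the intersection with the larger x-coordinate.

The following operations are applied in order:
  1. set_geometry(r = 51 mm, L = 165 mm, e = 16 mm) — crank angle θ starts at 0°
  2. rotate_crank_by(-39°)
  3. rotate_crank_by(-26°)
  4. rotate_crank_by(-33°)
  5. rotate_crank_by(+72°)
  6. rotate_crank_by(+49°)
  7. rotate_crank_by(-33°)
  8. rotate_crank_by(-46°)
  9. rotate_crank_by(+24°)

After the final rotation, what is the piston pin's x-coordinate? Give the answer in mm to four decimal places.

set_geometry: r = 51 mm, L = 165 mm, e = 16 mm; θ ← 0°
rotate_crank_by(-39°): θ ← 0° -39° = -39°
rotate_crank_by(-26°): θ ← -39° -26° = -65°
rotate_crank_by(-33°): θ ← -65° -33° = -98°
rotate_crank_by(+72°): θ ← -98° +72° = -26°
rotate_crank_by(+49°): θ ← -26° +49° = 23°
rotate_crank_by(-33°): θ ← 23° -33° = -10°
rotate_crank_by(-46°): θ ← -10° -46° = -56°
rotate_crank_by(+24°): θ ← -56° +24° = -32°
crank pin P = (r cos θ, r sin θ) = (43.250453, -27.025882)
h = r sin θ − e = -27.025882 − 16 = -43.025882
x = r cos θ + √(L² − h²) = 43.250453 + √(27225.0 − 1851.2266) = 43.250453 + 159.291473 = 202.541926

202.5419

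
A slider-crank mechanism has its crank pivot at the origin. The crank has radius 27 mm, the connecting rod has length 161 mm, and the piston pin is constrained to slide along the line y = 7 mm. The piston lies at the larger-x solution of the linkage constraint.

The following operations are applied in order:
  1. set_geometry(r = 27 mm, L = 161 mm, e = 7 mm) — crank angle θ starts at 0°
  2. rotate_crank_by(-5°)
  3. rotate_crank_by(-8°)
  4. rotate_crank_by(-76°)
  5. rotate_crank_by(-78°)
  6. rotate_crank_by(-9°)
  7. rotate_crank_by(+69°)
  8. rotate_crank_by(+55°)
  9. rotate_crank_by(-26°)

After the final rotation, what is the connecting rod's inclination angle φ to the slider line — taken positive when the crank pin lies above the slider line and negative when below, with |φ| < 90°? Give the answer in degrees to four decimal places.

set_geometry: r = 27 mm, L = 161 mm, e = 7 mm; θ ← 0°
rotate_crank_by(-5°): θ ← 0° -5° = -5°
rotate_crank_by(-8°): θ ← -5° -8° = -13°
rotate_crank_by(-76°): θ ← -13° -76° = -89°
rotate_crank_by(-78°): θ ← -89° -78° = -167°
rotate_crank_by(-9°): θ ← -167° -9° = -176°
rotate_crank_by(+69°): θ ← -176° +69° = -107°
rotate_crank_by(+55°): θ ← -107° +55° = -52°
rotate_crank_by(-26°): θ ← -52° -26° = -78°
crank pin P = (r cos θ, r sin θ) = (5.613616, -26.409985)
h = r sin θ − e = -26.409985 − 7 = -33.409985
sin φ = h / L = -33.409985 / 161 = -0.20751544
φ = arcsin(-0.20751544) = -11.976790°

-11.9768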